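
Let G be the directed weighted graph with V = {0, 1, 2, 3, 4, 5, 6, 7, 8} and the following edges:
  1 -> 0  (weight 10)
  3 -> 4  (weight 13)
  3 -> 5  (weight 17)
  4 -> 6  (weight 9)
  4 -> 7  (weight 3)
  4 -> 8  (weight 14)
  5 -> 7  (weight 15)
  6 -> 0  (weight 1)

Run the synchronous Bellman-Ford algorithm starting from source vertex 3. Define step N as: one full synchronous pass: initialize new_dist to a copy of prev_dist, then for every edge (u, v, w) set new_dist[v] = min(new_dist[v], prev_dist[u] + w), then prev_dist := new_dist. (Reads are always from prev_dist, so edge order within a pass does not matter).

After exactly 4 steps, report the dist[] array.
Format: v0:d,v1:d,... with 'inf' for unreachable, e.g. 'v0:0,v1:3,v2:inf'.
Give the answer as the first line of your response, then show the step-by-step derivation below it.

v0:23,v1:inf,v2:inf,v3:0,v4:13,v5:17,v6:22,v7:16,v8:27

step 1: dist = v0:inf,v1:inf,v2:inf,v3:0,v4:13,v5:17,v6:inf,v7:inf,v8:inf
step 2: dist = v0:inf,v1:inf,v2:inf,v3:0,v4:13,v5:17,v6:22,v7:16,v8:27
step 3: dist = v0:23,v1:inf,v2:inf,v3:0,v4:13,v5:17,v6:22,v7:16,v8:27
step 4: dist = v0:23,v1:inf,v2:inf,v3:0,v4:13,v5:17,v6:22,v7:16,v8:27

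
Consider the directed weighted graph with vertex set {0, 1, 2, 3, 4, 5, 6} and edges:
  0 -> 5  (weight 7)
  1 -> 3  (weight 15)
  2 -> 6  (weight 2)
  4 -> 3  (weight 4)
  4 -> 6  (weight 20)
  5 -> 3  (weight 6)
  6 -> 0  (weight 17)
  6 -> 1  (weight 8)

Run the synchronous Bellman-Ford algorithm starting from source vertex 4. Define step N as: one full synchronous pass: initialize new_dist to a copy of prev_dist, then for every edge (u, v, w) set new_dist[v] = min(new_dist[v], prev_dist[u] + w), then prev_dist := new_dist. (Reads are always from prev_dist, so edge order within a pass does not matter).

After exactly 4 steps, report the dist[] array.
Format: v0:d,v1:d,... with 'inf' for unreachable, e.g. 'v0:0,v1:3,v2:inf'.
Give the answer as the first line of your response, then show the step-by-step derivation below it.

v0:37,v1:28,v2:inf,v3:4,v4:0,v5:44,v6:20

step 1: dist = v0:inf,v1:inf,v2:inf,v3:4,v4:0,v5:inf,v6:20
step 2: dist = v0:37,v1:28,v2:inf,v3:4,v4:0,v5:inf,v6:20
step 3: dist = v0:37,v1:28,v2:inf,v3:4,v4:0,v5:44,v6:20
step 4: dist = v0:37,v1:28,v2:inf,v3:4,v4:0,v5:44,v6:20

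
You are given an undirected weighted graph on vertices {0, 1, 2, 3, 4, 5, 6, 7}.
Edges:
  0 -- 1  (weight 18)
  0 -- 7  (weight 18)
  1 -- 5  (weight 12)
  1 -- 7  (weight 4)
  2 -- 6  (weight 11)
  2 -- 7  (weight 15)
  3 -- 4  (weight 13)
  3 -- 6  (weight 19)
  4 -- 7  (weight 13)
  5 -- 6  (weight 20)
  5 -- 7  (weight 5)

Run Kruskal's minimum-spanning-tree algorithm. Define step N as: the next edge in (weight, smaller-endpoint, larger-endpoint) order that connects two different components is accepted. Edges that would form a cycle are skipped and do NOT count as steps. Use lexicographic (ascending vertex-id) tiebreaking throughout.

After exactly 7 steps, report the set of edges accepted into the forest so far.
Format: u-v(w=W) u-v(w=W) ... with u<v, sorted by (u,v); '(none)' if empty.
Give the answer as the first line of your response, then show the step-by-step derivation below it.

0-1(w=18) 1-7(w=4) 2-6(w=11) 2-7(w=15) 3-4(w=13) 4-7(w=13) 5-7(w=5)

step 1: add edge 1-7 (w=4); MST = {1-7(w=4)}
step 2: add edge 5-7 (w=5); MST = {1-7(w=4) 5-7(w=5)}
step 3: add edge 2-6 (w=11); MST = {1-7(w=4) 2-6(w=11) 5-7(w=5)}
step 4: add edge 3-4 (w=13); MST = {1-7(w=4) 2-6(w=11) 3-4(w=13) 5-7(w=5)}
step 5: add edge 4-7 (w=13); MST = {1-7(w=4) 2-6(w=11) 3-4(w=13) 4-7(w=13) 5-7(w=5)}
step 6: add edge 2-7 (w=15); MST = {1-7(w=4) 2-6(w=11) 2-7(w=15) 3-4(w=13) 4-7(w=13) 5-7(w=5)}
step 7: add edge 0-1 (w=18); MST = {0-1(w=18) 1-7(w=4) 2-6(w=11) 2-7(w=15) 3-4(w=13) 4-7(w=13) 5-7(w=5)}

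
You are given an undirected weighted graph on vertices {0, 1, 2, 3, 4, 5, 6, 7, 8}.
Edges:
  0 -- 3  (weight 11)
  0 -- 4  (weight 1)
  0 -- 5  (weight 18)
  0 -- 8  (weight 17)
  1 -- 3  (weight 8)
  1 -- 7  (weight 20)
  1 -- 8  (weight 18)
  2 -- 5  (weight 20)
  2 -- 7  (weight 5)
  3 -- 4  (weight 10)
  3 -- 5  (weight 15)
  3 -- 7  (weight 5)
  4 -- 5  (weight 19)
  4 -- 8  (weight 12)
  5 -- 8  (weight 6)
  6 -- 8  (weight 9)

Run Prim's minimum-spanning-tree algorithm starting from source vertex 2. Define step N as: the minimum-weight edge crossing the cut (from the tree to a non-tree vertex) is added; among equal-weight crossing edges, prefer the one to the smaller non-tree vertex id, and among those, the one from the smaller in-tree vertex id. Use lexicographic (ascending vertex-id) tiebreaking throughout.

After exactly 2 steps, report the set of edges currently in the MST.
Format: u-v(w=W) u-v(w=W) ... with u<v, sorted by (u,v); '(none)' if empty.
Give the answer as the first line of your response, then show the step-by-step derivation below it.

2-7(w=5) 3-7(w=5)

step 1: add edge 2-7 (w=5); MST = {2-7(w=5)}
step 2: add edge 3-7 (w=5); MST = {2-7(w=5) 3-7(w=5)}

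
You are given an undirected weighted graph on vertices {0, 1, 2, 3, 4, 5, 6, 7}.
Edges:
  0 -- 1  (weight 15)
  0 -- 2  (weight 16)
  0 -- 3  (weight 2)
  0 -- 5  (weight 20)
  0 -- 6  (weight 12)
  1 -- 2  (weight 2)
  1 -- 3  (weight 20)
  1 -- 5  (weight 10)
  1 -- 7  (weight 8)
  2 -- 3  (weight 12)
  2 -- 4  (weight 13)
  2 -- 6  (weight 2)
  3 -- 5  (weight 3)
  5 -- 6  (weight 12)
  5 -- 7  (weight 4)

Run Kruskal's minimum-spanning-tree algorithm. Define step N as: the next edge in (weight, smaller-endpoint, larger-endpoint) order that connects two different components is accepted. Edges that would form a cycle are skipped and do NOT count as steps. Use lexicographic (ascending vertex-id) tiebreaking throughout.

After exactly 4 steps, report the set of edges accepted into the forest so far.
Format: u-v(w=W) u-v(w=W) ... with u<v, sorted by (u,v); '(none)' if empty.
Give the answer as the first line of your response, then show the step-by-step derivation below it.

0-3(w=2) 1-2(w=2) 2-6(w=2) 3-5(w=3)

step 1: add edge 0-3 (w=2); MST = {0-3(w=2)}
step 2: add edge 1-2 (w=2); MST = {0-3(w=2) 1-2(w=2)}
step 3: add edge 2-6 (w=2); MST = {0-3(w=2) 1-2(w=2) 2-6(w=2)}
step 4: add edge 3-5 (w=3); MST = {0-3(w=2) 1-2(w=2) 2-6(w=2) 3-5(w=3)}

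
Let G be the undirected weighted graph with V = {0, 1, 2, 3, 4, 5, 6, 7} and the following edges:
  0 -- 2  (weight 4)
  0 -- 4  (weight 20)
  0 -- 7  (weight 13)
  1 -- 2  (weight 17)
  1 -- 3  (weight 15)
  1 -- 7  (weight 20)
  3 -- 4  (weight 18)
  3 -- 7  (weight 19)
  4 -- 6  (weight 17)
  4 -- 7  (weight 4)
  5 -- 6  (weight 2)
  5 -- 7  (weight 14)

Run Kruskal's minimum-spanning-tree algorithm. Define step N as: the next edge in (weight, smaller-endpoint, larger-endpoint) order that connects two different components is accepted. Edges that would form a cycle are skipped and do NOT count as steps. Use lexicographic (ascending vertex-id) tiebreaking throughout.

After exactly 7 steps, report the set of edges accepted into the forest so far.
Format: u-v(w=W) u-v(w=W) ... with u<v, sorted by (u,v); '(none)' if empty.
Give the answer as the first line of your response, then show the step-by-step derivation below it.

0-2(w=4) 0-7(w=13) 1-2(w=17) 1-3(w=15) 4-7(w=4) 5-6(w=2) 5-7(w=14)

step 1: add edge 5-6 (w=2); MST = {5-6(w=2)}
step 2: add edge 0-2 (w=4); MST = {0-2(w=4) 5-6(w=2)}
step 3: add edge 4-7 (w=4); MST = {0-2(w=4) 4-7(w=4) 5-6(w=2)}
step 4: add edge 0-7 (w=13); MST = {0-2(w=4) 0-7(w=13) 4-7(w=4) 5-6(w=2)}
step 5: add edge 5-7 (w=14); MST = {0-2(w=4) 0-7(w=13) 4-7(w=4) 5-6(w=2) 5-7(w=14)}
step 6: add edge 1-3 (w=15); MST = {0-2(w=4) 0-7(w=13) 1-3(w=15) 4-7(w=4) 5-6(w=2) 5-7(w=14)}
step 7: add edge 1-2 (w=17); MST = {0-2(w=4) 0-7(w=13) 1-2(w=17) 1-3(w=15) 4-7(w=4) 5-6(w=2) 5-7(w=14)}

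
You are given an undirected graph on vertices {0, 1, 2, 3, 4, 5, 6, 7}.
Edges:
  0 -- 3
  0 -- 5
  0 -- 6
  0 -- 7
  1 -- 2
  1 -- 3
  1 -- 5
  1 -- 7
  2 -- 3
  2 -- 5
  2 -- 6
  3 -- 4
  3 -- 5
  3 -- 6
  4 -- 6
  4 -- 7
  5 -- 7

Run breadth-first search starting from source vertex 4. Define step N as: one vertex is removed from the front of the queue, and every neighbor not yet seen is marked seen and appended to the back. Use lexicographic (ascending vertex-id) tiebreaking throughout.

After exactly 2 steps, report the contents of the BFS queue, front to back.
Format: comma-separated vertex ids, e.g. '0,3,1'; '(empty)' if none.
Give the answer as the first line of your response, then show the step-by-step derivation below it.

6,7,0,1,2,5

step 1: dequeue 4; queue=[3,6,7]; order=4
step 2: dequeue 3; queue=[6,7,0,1,2,5]; order=4,3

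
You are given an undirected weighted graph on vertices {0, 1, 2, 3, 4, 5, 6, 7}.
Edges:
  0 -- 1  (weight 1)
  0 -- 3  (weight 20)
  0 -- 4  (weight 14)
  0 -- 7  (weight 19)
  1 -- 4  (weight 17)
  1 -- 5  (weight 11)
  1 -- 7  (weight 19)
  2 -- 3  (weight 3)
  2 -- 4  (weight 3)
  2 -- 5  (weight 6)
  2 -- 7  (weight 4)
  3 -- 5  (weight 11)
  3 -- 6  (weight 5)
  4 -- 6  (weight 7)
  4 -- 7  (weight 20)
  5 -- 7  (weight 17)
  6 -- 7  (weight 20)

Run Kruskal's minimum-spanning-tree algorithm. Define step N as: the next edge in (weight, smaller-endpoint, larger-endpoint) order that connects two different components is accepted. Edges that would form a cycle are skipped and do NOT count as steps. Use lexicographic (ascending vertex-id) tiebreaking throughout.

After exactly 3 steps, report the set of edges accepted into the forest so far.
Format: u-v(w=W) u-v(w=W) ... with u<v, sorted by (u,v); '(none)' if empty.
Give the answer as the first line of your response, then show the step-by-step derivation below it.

0-1(w=1) 2-3(w=3) 2-4(w=3)

step 1: add edge 0-1 (w=1); MST = {0-1(w=1)}
step 2: add edge 2-3 (w=3); MST = {0-1(w=1) 2-3(w=3)}
step 3: add edge 2-4 (w=3); MST = {0-1(w=1) 2-3(w=3) 2-4(w=3)}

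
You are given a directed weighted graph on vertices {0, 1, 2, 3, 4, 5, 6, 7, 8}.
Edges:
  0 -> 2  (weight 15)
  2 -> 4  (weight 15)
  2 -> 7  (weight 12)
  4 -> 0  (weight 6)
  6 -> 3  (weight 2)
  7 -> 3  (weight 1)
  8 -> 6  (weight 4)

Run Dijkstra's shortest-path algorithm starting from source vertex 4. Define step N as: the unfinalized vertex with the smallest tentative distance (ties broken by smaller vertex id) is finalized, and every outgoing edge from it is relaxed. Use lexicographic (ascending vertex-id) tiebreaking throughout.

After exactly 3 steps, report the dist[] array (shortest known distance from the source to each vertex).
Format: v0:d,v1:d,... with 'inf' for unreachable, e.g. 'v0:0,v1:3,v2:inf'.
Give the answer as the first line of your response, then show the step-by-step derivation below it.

v0:6,v1:inf,v2:21,v3:inf,v4:0,v5:inf,v6:inf,v7:33,v8:inf

step 1: dist = v0:6,v1:inf,v2:inf,v3:inf,v4:0,v5:inf,v6:inf,v7:inf,v8:inf
step 2: dist = v0:6,v1:inf,v2:21,v3:inf,v4:0,v5:inf,v6:inf,v7:inf,v8:inf
step 3: dist = v0:6,v1:inf,v2:21,v3:inf,v4:0,v5:inf,v6:inf,v7:33,v8:inf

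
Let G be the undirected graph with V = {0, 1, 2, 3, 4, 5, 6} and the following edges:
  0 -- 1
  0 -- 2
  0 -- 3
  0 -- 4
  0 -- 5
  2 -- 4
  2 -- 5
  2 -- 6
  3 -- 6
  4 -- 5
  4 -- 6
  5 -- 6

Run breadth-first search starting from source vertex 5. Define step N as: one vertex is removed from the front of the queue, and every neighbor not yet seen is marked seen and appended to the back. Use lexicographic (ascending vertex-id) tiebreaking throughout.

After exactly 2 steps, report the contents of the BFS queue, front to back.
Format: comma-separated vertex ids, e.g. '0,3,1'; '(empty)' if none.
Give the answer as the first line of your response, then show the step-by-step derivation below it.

2,4,6,1,3

step 1: dequeue 5; queue=[0,2,4,6]; order=5
step 2: dequeue 0; queue=[2,4,6,1,3]; order=5,0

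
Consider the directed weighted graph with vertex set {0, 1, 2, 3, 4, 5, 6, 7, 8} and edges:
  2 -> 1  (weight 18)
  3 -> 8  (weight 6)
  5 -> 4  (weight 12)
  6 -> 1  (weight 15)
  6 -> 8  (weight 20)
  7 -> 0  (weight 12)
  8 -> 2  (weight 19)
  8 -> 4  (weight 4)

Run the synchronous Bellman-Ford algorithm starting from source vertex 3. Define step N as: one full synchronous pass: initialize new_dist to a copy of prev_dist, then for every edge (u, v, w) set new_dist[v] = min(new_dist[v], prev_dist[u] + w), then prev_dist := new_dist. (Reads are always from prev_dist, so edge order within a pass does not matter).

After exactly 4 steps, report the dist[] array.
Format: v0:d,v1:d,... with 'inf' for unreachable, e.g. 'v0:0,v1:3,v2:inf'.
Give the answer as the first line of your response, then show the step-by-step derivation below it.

v0:inf,v1:43,v2:25,v3:0,v4:10,v5:inf,v6:inf,v7:inf,v8:6

step 1: dist = v0:inf,v1:inf,v2:inf,v3:0,v4:inf,v5:inf,v6:inf,v7:inf,v8:6
step 2: dist = v0:inf,v1:inf,v2:25,v3:0,v4:10,v5:inf,v6:inf,v7:inf,v8:6
step 3: dist = v0:inf,v1:43,v2:25,v3:0,v4:10,v5:inf,v6:inf,v7:inf,v8:6
step 4: dist = v0:inf,v1:43,v2:25,v3:0,v4:10,v5:inf,v6:inf,v7:inf,v8:6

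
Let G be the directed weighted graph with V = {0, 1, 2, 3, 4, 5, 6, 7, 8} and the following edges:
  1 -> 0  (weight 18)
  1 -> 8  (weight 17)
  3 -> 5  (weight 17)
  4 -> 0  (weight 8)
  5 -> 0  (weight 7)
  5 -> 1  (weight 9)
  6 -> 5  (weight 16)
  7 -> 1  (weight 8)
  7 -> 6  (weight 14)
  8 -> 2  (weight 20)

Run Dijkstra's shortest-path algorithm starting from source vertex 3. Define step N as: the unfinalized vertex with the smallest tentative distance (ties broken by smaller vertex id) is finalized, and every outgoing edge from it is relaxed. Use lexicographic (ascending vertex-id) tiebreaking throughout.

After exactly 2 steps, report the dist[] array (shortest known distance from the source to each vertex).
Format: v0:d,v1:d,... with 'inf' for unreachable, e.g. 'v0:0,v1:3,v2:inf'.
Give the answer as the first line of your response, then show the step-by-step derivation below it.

v0:24,v1:26,v2:inf,v3:0,v4:inf,v5:17,v6:inf,v7:inf,v8:inf

step 1: dist = v0:inf,v1:inf,v2:inf,v3:0,v4:inf,v5:17,v6:inf,v7:inf,v8:inf
step 2: dist = v0:24,v1:26,v2:inf,v3:0,v4:inf,v5:17,v6:inf,v7:inf,v8:inf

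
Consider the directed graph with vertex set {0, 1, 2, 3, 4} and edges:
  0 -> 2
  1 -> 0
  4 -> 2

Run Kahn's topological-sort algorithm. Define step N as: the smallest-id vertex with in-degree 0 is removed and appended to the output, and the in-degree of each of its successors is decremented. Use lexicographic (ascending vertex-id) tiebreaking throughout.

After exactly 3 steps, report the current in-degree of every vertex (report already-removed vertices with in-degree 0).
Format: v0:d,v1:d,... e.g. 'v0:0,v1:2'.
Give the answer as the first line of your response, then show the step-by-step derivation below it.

v0:0,v1:0,v2:1,v3:0,v4:0

step 1: output 1; order=[1]; indeg=(0,0,2,0,0)
step 2: output 0; order=[1,0]; indeg=(0,0,1,0,0)
step 3: output 3; order=[1,0,3]; indeg=(0,0,1,0,0)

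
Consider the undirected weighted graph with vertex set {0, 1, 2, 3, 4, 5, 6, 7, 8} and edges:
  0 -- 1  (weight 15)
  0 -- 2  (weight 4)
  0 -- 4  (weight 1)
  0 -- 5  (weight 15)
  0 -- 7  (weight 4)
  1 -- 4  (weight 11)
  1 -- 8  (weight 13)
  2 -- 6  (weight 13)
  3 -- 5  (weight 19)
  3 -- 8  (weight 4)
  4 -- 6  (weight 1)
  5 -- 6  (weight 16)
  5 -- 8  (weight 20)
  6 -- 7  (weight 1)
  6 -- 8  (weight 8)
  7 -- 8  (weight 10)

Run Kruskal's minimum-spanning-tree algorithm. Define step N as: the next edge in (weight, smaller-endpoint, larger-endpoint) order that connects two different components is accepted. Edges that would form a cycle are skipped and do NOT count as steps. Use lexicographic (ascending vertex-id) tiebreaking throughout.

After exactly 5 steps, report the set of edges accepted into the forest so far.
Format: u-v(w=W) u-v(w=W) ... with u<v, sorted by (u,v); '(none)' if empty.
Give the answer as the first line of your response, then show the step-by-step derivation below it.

0-2(w=4) 0-4(w=1) 3-8(w=4) 4-6(w=1) 6-7(w=1)

step 1: add edge 0-4 (w=1); MST = {0-4(w=1)}
step 2: add edge 4-6 (w=1); MST = {0-4(w=1) 4-6(w=1)}
step 3: add edge 6-7 (w=1); MST = {0-4(w=1) 4-6(w=1) 6-7(w=1)}
step 4: add edge 0-2 (w=4); MST = {0-2(w=4) 0-4(w=1) 4-6(w=1) 6-7(w=1)}
step 5: add edge 3-8 (w=4); MST = {0-2(w=4) 0-4(w=1) 3-8(w=4) 4-6(w=1) 6-7(w=1)}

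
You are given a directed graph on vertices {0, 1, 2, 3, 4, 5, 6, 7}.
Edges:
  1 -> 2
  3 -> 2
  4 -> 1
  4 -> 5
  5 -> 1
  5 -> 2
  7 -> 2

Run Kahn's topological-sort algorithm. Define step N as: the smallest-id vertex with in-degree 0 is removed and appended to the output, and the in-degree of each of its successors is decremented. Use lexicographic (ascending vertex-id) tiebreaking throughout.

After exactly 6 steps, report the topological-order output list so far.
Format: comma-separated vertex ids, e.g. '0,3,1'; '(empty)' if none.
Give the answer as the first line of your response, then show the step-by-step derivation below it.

0,3,4,5,1,6

step 1: output 0; order=[0]; indeg=(0,2,4,0,0,1,0,0)
step 2: output 3; order=[0,3]; indeg=(0,2,3,0,0,1,0,0)
step 3: output 4; order=[0,3,4]; indeg=(0,1,3,0,0,0,0,0)
step 4: output 5; order=[0,3,4,5]; indeg=(0,0,2,0,0,0,0,0)
step 5: output 1; order=[0,3,4,5,1]; indeg=(0,0,1,0,0,0,0,0)
step 6: output 6; order=[0,3,4,5,1,6]; indeg=(0,0,1,0,0,0,0,0)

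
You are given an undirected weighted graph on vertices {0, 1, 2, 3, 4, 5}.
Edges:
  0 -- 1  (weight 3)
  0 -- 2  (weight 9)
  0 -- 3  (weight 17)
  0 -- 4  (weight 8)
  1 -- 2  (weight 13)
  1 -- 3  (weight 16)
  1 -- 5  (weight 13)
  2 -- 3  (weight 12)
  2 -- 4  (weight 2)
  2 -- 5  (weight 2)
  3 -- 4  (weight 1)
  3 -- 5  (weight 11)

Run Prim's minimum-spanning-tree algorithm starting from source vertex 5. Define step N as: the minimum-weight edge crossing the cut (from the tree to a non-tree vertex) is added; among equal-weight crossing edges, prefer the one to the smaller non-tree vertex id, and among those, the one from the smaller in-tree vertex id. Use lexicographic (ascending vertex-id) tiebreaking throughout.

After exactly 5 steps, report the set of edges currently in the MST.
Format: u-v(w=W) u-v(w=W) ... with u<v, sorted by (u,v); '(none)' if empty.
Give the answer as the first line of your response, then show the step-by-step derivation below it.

0-1(w=3) 0-4(w=8) 2-4(w=2) 2-5(w=2) 3-4(w=1)

step 1: add edge 2-5 (w=2); MST = {2-5(w=2)}
step 2: add edge 2-4 (w=2); MST = {2-4(w=2) 2-5(w=2)}
step 3: add edge 3-4 (w=1); MST = {2-4(w=2) 2-5(w=2) 3-4(w=1)}
step 4: add edge 0-4 (w=8); MST = {0-4(w=8) 2-4(w=2) 2-5(w=2) 3-4(w=1)}
step 5: add edge 0-1 (w=3); MST = {0-1(w=3) 0-4(w=8) 2-4(w=2) 2-5(w=2) 3-4(w=1)}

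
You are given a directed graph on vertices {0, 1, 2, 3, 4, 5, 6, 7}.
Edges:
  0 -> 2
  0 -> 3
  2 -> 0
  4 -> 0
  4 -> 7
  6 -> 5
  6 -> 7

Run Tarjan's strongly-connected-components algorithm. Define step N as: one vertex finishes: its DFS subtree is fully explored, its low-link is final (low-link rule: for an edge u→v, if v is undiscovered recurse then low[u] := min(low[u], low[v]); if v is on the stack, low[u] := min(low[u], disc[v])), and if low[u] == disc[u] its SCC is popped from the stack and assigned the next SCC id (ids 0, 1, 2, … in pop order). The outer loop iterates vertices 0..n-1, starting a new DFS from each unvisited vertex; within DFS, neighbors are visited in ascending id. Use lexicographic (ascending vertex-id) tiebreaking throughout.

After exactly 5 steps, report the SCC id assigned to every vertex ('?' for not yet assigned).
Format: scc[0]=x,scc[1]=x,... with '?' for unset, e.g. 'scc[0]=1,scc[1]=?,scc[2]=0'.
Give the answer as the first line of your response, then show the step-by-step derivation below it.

scc[0]=1,scc[1]=2,scc[2]=1,scc[3]=0,scc[4]=?,scc[5]=?,scc[6]=?,scc[7]=3

step 1: low=(low[0]=0,low[1]=?,low[2]=0,low[3]=?,low[4]=?,low[5]=?,low[6]=?,low[7]=?); scc=(scc[0]=?,scc[1]=?,scc[2]=?,scc[3]=?,scc[4]=?,scc[5]=?,scc[6]=?,scc[7]=?)
step 2: low=(low[0]=0,low[1]=?,low[2]=0,low[3]=2,low[4]=?,low[5]=?,low[6]=?,low[7]=?); scc=(scc[0]=?,scc[1]=?,scc[2]=?,scc[3]=0,scc[4]=?,scc[5]=?,scc[6]=?,scc[7]=?)
step 3: low=(low[0]=0,low[1]=?,low[2]=0,low[3]=2,low[4]=?,low[5]=?,low[6]=?,low[7]=?); scc=(scc[0]=1,scc[1]=?,scc[2]=1,scc[3]=0,scc[4]=?,scc[5]=?,scc[6]=?,scc[7]=?)
step 4: low=(low[0]=0,low[1]=3,low[2]=0,low[3]=2,low[4]=?,low[5]=?,low[6]=?,low[7]=?); scc=(scc[0]=1,scc[1]=2,scc[2]=1,scc[3]=0,scc[4]=?,scc[5]=?,scc[6]=?,scc[7]=?)
step 5: low=(low[0]=0,low[1]=3,low[2]=0,low[3]=2,low[4]=4,low[5]=?,low[6]=?,low[7]=5); scc=(scc[0]=1,scc[1]=2,scc[2]=1,scc[3]=0,scc[4]=?,scc[5]=?,scc[6]=?,scc[7]=3)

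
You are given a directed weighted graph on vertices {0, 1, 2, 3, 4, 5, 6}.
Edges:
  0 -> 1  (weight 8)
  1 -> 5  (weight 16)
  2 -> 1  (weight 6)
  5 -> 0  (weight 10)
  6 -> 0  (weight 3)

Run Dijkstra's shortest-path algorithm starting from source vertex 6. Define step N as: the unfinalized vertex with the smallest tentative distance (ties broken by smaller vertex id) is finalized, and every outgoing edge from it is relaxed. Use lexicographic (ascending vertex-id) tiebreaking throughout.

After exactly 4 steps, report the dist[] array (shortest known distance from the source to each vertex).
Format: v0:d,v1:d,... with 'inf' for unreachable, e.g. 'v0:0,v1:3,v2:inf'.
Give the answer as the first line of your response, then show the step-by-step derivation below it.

v0:3,v1:11,v2:inf,v3:inf,v4:inf,v5:27,v6:0

step 1: dist = v0:3,v1:inf,v2:inf,v3:inf,v4:inf,v5:inf,v6:0
step 2: dist = v0:3,v1:11,v2:inf,v3:inf,v4:inf,v5:inf,v6:0
step 3: dist = v0:3,v1:11,v2:inf,v3:inf,v4:inf,v5:27,v6:0
step 4: dist = v0:3,v1:11,v2:inf,v3:inf,v4:inf,v5:27,v6:0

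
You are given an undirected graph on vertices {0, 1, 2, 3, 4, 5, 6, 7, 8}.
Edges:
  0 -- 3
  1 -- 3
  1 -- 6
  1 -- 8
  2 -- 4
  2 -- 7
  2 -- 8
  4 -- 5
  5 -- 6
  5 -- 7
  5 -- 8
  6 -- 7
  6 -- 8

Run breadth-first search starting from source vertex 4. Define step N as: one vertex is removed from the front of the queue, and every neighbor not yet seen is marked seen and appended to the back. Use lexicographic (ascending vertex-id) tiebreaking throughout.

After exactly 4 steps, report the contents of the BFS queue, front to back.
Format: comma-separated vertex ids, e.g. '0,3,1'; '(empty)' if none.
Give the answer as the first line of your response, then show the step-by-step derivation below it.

8,6

step 1: dequeue 4; queue=[2,5]; order=4
step 2: dequeue 2; queue=[5,7,8]; order=4,2
step 3: dequeue 5; queue=[7,8,6]; order=4,2,5
step 4: dequeue 7; queue=[8,6]; order=4,2,5,7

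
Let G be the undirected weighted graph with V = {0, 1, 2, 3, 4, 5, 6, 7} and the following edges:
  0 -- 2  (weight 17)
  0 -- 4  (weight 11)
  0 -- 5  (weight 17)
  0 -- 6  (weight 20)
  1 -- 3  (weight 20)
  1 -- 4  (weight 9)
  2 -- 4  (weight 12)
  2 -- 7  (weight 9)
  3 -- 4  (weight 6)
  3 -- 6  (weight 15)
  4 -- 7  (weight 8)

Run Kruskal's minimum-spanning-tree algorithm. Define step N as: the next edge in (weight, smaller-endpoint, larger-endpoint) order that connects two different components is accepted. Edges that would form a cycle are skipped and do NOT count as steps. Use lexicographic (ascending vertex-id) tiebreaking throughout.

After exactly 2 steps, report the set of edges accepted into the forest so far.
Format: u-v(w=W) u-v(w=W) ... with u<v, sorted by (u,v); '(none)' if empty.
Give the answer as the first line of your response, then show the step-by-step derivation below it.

3-4(w=6) 4-7(w=8)

step 1: add edge 3-4 (w=6); MST = {3-4(w=6)}
step 2: add edge 4-7 (w=8); MST = {3-4(w=6) 4-7(w=8)}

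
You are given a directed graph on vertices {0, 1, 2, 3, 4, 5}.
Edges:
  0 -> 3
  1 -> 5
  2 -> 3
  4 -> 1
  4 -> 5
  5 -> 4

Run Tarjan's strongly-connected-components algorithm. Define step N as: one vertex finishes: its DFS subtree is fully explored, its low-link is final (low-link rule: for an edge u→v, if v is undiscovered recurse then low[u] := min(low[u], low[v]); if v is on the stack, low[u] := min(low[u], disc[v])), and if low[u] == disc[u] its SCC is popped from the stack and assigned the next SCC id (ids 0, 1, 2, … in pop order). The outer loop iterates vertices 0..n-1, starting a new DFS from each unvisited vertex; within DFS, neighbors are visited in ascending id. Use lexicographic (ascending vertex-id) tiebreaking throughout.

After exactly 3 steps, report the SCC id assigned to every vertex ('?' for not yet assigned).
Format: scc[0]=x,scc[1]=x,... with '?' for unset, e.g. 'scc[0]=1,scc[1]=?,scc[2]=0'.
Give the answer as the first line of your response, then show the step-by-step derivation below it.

scc[0]=1,scc[1]=?,scc[2]=?,scc[3]=0,scc[4]=?,scc[5]=?

step 1: low=(low[0]=0,low[1]=?,low[2]=?,low[3]=1,low[4]=?,low[5]=?); scc=(scc[0]=?,scc[1]=?,scc[2]=?,scc[3]=0,scc[4]=?,scc[5]=?)
step 2: low=(low[0]=0,low[1]=?,low[2]=?,low[3]=1,low[4]=?,low[5]=?); scc=(scc[0]=1,scc[1]=?,scc[2]=?,scc[3]=0,scc[4]=?,scc[5]=?)
step 3: low=(low[0]=0,low[1]=2,low[2]=?,low[3]=1,low[4]=2,low[5]=3); scc=(scc[0]=1,scc[1]=?,scc[2]=?,scc[3]=0,scc[4]=?,scc[5]=?)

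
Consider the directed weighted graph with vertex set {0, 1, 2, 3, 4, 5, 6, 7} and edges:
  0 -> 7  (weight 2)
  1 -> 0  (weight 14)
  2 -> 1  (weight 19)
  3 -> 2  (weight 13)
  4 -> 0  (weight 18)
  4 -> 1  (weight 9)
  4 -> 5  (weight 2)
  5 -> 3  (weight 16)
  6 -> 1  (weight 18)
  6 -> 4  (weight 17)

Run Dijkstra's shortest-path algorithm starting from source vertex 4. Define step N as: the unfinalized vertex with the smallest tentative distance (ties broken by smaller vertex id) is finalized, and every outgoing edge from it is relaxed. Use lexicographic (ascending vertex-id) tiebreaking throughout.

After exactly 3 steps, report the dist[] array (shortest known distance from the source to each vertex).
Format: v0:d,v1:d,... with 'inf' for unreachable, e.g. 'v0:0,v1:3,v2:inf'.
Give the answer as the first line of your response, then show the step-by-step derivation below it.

v0:18,v1:9,v2:inf,v3:18,v4:0,v5:2,v6:inf,v7:inf

step 1: dist = v0:18,v1:9,v2:inf,v3:inf,v4:0,v5:2,v6:inf,v7:inf
step 2: dist = v0:18,v1:9,v2:inf,v3:18,v4:0,v5:2,v6:inf,v7:inf
step 3: dist = v0:18,v1:9,v2:inf,v3:18,v4:0,v5:2,v6:inf,v7:inf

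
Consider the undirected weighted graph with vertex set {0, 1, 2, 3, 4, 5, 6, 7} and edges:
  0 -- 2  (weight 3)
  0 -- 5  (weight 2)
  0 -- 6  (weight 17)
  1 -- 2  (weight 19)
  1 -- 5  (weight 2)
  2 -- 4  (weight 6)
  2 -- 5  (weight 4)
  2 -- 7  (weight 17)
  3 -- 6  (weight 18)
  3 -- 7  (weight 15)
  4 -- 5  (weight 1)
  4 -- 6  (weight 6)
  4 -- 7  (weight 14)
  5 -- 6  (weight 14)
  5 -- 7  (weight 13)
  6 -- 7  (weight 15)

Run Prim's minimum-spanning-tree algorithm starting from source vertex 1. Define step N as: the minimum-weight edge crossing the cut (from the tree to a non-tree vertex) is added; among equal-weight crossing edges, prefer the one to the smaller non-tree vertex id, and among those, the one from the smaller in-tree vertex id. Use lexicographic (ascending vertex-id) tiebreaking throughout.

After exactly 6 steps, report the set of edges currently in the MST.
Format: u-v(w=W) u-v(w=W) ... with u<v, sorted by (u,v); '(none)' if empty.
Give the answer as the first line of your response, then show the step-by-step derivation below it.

0-2(w=3) 0-5(w=2) 1-5(w=2) 4-5(w=1) 4-6(w=6) 5-7(w=13)

step 1: add edge 1-5 (w=2); MST = {1-5(w=2)}
step 2: add edge 4-5 (w=1); MST = {1-5(w=2) 4-5(w=1)}
step 3: add edge 0-5 (w=2); MST = {0-5(w=2) 1-5(w=2) 4-5(w=1)}
step 4: add edge 0-2 (w=3); MST = {0-2(w=3) 0-5(w=2) 1-5(w=2) 4-5(w=1)}
step 5: add edge 4-6 (w=6); MST = {0-2(w=3) 0-5(w=2) 1-5(w=2) 4-5(w=1) 4-6(w=6)}
step 6: add edge 5-7 (w=13); MST = {0-2(w=3) 0-5(w=2) 1-5(w=2) 4-5(w=1) 4-6(w=6) 5-7(w=13)}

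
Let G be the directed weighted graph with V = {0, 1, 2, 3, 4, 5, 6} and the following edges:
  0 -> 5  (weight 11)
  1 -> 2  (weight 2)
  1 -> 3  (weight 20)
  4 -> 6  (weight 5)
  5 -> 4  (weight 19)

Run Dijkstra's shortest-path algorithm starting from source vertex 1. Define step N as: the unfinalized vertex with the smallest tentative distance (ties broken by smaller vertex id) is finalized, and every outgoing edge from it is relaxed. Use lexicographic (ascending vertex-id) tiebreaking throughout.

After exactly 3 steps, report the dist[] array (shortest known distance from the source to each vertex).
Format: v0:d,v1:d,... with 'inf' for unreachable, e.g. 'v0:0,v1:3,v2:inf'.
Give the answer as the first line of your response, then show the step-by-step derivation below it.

v0:inf,v1:0,v2:2,v3:20,v4:inf,v5:inf,v6:inf

step 1: dist = v0:inf,v1:0,v2:2,v3:20,v4:inf,v5:inf,v6:inf
step 2: dist = v0:inf,v1:0,v2:2,v3:20,v4:inf,v5:inf,v6:inf
step 3: dist = v0:inf,v1:0,v2:2,v3:20,v4:inf,v5:inf,v6:inf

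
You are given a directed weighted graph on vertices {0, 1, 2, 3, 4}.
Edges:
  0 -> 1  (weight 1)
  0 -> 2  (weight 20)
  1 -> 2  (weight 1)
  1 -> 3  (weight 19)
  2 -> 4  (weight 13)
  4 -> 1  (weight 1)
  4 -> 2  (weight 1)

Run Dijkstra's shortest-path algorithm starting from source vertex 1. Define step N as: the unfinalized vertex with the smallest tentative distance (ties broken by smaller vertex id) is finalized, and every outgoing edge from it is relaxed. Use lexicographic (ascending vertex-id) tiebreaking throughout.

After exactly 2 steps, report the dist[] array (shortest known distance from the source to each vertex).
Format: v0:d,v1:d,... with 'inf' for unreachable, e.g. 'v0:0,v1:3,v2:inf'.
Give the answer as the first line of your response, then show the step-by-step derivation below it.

v0:inf,v1:0,v2:1,v3:19,v4:14

step 1: dist = v0:inf,v1:0,v2:1,v3:19,v4:inf
step 2: dist = v0:inf,v1:0,v2:1,v3:19,v4:14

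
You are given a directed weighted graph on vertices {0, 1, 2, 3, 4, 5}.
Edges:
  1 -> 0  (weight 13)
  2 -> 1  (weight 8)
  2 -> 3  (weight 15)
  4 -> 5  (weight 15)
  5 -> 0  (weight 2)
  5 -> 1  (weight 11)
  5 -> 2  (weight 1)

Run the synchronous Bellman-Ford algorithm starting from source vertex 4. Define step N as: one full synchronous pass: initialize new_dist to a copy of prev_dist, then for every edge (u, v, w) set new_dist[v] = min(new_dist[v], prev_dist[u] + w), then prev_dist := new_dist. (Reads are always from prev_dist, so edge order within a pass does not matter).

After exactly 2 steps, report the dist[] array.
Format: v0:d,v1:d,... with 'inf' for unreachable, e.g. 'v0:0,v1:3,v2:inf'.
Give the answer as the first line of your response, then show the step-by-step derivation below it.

v0:17,v1:26,v2:16,v3:inf,v4:0,v5:15

step 1: dist = v0:inf,v1:inf,v2:inf,v3:inf,v4:0,v5:15
step 2: dist = v0:17,v1:26,v2:16,v3:inf,v4:0,v5:15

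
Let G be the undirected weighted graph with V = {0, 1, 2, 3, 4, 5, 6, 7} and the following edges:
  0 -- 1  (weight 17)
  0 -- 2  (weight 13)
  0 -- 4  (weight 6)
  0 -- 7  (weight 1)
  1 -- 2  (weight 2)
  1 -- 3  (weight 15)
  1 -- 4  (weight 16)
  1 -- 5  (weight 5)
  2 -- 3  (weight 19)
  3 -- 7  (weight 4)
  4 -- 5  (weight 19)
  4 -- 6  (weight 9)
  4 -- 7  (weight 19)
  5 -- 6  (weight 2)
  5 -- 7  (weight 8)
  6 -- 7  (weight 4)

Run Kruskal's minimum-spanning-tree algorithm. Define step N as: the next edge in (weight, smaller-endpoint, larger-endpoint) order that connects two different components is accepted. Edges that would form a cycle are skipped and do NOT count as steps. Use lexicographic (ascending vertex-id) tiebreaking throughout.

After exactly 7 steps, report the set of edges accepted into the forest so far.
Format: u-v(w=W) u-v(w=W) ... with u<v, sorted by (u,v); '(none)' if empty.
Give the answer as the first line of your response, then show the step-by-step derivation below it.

0-4(w=6) 0-7(w=1) 1-2(w=2) 1-5(w=5) 3-7(w=4) 5-6(w=2) 6-7(w=4)

step 1: add edge 0-7 (w=1); MST = {0-7(w=1)}
step 2: add edge 1-2 (w=2); MST = {0-7(w=1) 1-2(w=2)}
step 3: add edge 5-6 (w=2); MST = {0-7(w=1) 1-2(w=2) 5-6(w=2)}
step 4: add edge 3-7 (w=4); MST = {0-7(w=1) 1-2(w=2) 3-7(w=4) 5-6(w=2)}
step 5: add edge 6-7 (w=4); MST = {0-7(w=1) 1-2(w=2) 3-7(w=4) 5-6(w=2) 6-7(w=4)}
step 6: add edge 1-5 (w=5); MST = {0-7(w=1) 1-2(w=2) 1-5(w=5) 3-7(w=4) 5-6(w=2) 6-7(w=4)}
step 7: add edge 0-4 (w=6); MST = {0-4(w=6) 0-7(w=1) 1-2(w=2) 1-5(w=5) 3-7(w=4) 5-6(w=2) 6-7(w=4)}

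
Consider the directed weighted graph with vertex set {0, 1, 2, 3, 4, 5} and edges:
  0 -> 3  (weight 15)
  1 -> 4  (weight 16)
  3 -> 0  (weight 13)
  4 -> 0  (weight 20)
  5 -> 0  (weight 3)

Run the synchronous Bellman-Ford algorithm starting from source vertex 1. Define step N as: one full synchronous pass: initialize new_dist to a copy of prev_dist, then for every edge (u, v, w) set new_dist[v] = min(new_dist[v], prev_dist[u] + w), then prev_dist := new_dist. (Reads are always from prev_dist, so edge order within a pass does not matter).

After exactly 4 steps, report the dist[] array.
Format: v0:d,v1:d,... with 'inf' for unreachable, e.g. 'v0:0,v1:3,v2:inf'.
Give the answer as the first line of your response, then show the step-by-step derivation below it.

v0:36,v1:0,v2:inf,v3:51,v4:16,v5:inf

step 1: dist = v0:inf,v1:0,v2:inf,v3:inf,v4:16,v5:inf
step 2: dist = v0:36,v1:0,v2:inf,v3:inf,v4:16,v5:inf
step 3: dist = v0:36,v1:0,v2:inf,v3:51,v4:16,v5:inf
step 4: dist = v0:36,v1:0,v2:inf,v3:51,v4:16,v5:inf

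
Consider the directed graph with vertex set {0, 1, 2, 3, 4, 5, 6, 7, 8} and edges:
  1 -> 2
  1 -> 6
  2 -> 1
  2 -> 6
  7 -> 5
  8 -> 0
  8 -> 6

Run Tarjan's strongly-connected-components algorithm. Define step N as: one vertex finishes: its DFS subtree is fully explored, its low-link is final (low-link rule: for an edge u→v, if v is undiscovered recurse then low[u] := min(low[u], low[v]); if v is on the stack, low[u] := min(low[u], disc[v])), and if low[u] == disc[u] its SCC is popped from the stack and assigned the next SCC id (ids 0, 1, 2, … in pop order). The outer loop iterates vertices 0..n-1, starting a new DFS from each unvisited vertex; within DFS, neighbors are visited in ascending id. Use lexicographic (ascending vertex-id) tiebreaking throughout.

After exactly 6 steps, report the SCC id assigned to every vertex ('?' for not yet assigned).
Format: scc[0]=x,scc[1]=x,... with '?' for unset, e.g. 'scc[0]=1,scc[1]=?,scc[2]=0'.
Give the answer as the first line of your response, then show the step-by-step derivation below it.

scc[0]=0,scc[1]=2,scc[2]=2,scc[3]=3,scc[4]=4,scc[5]=?,scc[6]=1,scc[7]=?,scc[8]=?

step 1: low=(low[0]=0,low[1]=?,low[2]=?,low[3]=?,low[4]=?,low[5]=?,low[6]=?,low[7]=?,low[8]=?); scc=(scc[0]=0,scc[1]=?,scc[2]=?,scc[3]=?,scc[4]=?,scc[5]=?,scc[6]=?,scc[7]=?,scc[8]=?)
step 2: low=(low[0]=0,low[1]=1,low[2]=1,low[3]=?,low[4]=?,low[5]=?,low[6]=3,low[7]=?,low[8]=?); scc=(scc[0]=0,scc[1]=?,scc[2]=?,scc[3]=?,scc[4]=?,scc[5]=?,scc[6]=1,scc[7]=?,scc[8]=?)
step 3: low=(low[0]=0,low[1]=1,low[2]=1,low[3]=?,low[4]=?,low[5]=?,low[6]=3,low[7]=?,low[8]=?); scc=(scc[0]=0,scc[1]=?,scc[2]=?,scc[3]=?,scc[4]=?,scc[5]=?,scc[6]=1,scc[7]=?,scc[8]=?)
step 4: low=(low[0]=0,low[1]=1,low[2]=1,low[3]=?,low[4]=?,low[5]=?,low[6]=3,low[7]=?,low[8]=?); scc=(scc[0]=0,scc[1]=2,scc[2]=2,scc[3]=?,scc[4]=?,scc[5]=?,scc[6]=1,scc[7]=?,scc[8]=?)
step 5: low=(low[0]=0,low[1]=1,low[2]=1,low[3]=4,low[4]=?,low[5]=?,low[6]=3,low[7]=?,low[8]=?); scc=(scc[0]=0,scc[1]=2,scc[2]=2,scc[3]=3,scc[4]=?,scc[5]=?,scc[6]=1,scc[7]=?,scc[8]=?)
step 6: low=(low[0]=0,low[1]=1,low[2]=1,low[3]=4,low[4]=5,low[5]=?,low[6]=3,low[7]=?,low[8]=?); scc=(scc[0]=0,scc[1]=2,scc[2]=2,scc[3]=3,scc[4]=4,scc[5]=?,scc[6]=1,scc[7]=?,scc[8]=?)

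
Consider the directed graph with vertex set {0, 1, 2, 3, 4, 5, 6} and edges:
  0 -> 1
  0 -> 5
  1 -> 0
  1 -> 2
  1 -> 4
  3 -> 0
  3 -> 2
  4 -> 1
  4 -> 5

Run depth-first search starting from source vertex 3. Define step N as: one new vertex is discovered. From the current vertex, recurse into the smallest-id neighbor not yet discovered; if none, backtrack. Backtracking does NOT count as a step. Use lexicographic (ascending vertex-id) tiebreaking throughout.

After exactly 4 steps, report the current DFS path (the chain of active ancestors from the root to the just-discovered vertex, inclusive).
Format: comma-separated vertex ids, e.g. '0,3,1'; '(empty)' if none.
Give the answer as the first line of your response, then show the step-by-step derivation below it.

3,0,1,2

step 1: discover 3; path=3; order=3
step 2: discover 0; path=3>0; order=3,0
step 3: discover 1; path=3>0>1; order=3,0,1
step 4: discover 2; path=3>0>1>2; order=3,0,1,2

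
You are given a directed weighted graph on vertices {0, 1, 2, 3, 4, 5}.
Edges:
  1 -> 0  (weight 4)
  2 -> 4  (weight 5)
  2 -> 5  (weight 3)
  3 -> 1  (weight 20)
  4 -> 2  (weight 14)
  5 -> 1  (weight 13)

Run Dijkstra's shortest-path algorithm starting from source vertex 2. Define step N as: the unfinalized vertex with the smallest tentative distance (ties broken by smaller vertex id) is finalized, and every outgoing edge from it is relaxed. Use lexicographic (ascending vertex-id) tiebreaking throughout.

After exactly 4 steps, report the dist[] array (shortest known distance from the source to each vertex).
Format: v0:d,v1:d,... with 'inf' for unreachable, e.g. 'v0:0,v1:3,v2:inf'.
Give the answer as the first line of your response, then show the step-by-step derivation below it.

v0:20,v1:16,v2:0,v3:inf,v4:5,v5:3

step 1: dist = v0:inf,v1:inf,v2:0,v3:inf,v4:5,v5:3
step 2: dist = v0:inf,v1:16,v2:0,v3:inf,v4:5,v5:3
step 3: dist = v0:inf,v1:16,v2:0,v3:inf,v4:5,v5:3
step 4: dist = v0:20,v1:16,v2:0,v3:inf,v4:5,v5:3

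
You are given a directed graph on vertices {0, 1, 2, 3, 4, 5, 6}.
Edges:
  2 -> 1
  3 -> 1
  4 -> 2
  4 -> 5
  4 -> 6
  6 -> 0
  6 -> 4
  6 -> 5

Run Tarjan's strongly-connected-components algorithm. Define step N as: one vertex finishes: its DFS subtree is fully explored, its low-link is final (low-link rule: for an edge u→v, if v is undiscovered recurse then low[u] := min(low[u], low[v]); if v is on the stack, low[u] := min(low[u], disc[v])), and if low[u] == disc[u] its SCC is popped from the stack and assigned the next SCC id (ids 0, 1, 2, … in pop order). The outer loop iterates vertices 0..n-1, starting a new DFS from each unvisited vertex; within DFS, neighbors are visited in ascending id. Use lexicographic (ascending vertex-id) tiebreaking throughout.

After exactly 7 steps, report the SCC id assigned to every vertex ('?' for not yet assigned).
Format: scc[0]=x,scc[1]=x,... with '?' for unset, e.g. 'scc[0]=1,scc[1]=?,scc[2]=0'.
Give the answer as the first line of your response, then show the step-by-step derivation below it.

scc[0]=0,scc[1]=1,scc[2]=2,scc[3]=3,scc[4]=5,scc[5]=4,scc[6]=5

step 1: low=(low[0]=0,low[1]=?,low[2]=?,low[3]=?,low[4]=?,low[5]=?,low[6]=?); scc=(scc[0]=0,scc[1]=?,scc[2]=?,scc[3]=?,scc[4]=?,scc[5]=?,scc[6]=?)
step 2: low=(low[0]=0,low[1]=1,low[2]=?,low[3]=?,low[4]=?,low[5]=?,low[6]=?); scc=(scc[0]=0,scc[1]=1,scc[2]=?,scc[3]=?,scc[4]=?,scc[5]=?,scc[6]=?)
step 3: low=(low[0]=0,low[1]=1,low[2]=2,low[3]=?,low[4]=?,low[5]=?,low[6]=?); scc=(scc[0]=0,scc[1]=1,scc[2]=2,scc[3]=?,scc[4]=?,scc[5]=?,scc[6]=?)
step 4: low=(low[0]=0,low[1]=1,low[2]=2,low[3]=3,low[4]=?,low[5]=?,low[6]=?); scc=(scc[0]=0,scc[1]=1,scc[2]=2,scc[3]=3,scc[4]=?,scc[5]=?,scc[6]=?)
step 5: low=(low[0]=0,low[1]=1,low[2]=2,low[3]=3,low[4]=4,low[5]=5,low[6]=?); scc=(scc[0]=0,scc[1]=1,scc[2]=2,scc[3]=3,scc[4]=?,scc[5]=4,scc[6]=?)
step 6: low=(low[0]=0,low[1]=1,low[2]=2,low[3]=3,low[4]=4,low[5]=5,low[6]=4); scc=(scc[0]=0,scc[1]=1,scc[2]=2,scc[3]=3,scc[4]=?,scc[5]=4,scc[6]=?)
step 7: low=(low[0]=0,low[1]=1,low[2]=2,low[3]=3,low[4]=4,low[5]=5,low[6]=4); scc=(scc[0]=0,scc[1]=1,scc[2]=2,scc[3]=3,scc[4]=5,scc[5]=4,scc[6]=5)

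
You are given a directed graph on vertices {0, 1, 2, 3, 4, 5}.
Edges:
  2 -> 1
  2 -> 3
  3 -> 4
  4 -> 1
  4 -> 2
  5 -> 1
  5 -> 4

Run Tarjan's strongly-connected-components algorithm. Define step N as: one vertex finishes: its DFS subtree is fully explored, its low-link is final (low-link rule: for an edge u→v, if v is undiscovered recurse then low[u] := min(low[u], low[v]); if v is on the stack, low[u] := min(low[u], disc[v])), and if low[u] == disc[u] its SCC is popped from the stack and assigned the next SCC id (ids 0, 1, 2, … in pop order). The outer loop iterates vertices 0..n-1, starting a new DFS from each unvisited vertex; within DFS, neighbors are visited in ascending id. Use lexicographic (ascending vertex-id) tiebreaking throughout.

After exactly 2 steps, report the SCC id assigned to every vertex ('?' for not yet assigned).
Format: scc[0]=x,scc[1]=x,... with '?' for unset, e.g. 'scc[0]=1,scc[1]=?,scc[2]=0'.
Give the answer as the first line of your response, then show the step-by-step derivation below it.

scc[0]=0,scc[1]=1,scc[2]=?,scc[3]=?,scc[4]=?,scc[5]=?

step 1: low=(low[0]=0,low[1]=?,low[2]=?,low[3]=?,low[4]=?,low[5]=?); scc=(scc[0]=0,scc[1]=?,scc[2]=?,scc[3]=?,scc[4]=?,scc[5]=?)
step 2: low=(low[0]=0,low[1]=1,low[2]=?,low[3]=?,low[4]=?,low[5]=?); scc=(scc[0]=0,scc[1]=1,scc[2]=?,scc[3]=?,scc[4]=?,scc[5]=?)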